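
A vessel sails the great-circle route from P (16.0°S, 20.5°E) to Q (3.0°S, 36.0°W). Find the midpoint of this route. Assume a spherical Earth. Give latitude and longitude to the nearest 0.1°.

≈ (10.8°S, 8.3°W)

Write both endpoints as unit vectors p₁, p₂ with components (cos φ cos λ, cos φ sin λ, sin φ).
The central angle between the endpoints is δ = arccos(p₁·p₂) ≈ 0.995 rad (57.0°).
Interpolate at f = 1/2 with slerp weights a = sin((1−f)δ)/sin δ ≈ 0.569, b = sin(fδ)/sin δ ≈ 0.569.
p = a·p₁ + b·p₂ ≈ (0.972, -0.142, -0.187); φ = arcsin(p_z) ≈ -10.76°, λ = atan2(p_y, p_x) ≈ -8.34°.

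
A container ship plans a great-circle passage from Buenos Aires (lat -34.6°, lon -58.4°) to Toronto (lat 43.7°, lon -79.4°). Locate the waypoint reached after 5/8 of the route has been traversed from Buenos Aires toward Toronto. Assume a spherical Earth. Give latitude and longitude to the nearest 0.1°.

Write both endpoints as unit vectors p₁, p₂ with components (cos φ cos λ, cos φ sin λ, sin φ).
The central angle between the endpoints is δ = arccos(p₁·p₂) ≈ 1.407 rad (80.6°).
Interpolate at f = 5/8 with slerp weights a = sin((1−f)δ)/sin δ ≈ 0.510, b = sin(fδ)/sin δ ≈ 0.781.
p = a·p₁ + b·p₂ ≈ (0.324, -0.913, 0.250); φ = arcsin(p_z) ≈ 14.46°, λ = atan2(p_y, p_x) ≈ -70.46°.

≈ lat 14.5°, lon -70.5°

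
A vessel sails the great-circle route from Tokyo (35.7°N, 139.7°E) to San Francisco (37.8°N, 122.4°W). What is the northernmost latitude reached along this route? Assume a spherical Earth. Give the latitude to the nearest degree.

≈ 49°N

The great circle lies in the plane with unit normal n̂ = (p₁ × p₂)/|p₁ × p₂|.
Here n̂_z ≈ +0.660; the vertex latitude is φ_max = arccos|n̂_z| ≈ 48.7°.
Check via Clairaut: cos φ_max = |cos φ₁| · sin C = cos(35.7°)·sin(54.4°) ≈ 0.660, again giving ≈ 48.7°.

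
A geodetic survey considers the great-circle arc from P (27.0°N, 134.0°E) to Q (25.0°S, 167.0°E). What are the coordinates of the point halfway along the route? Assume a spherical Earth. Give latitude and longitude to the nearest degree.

≈ (1°N, 151°E)

Write both endpoints as unit vectors p₁, p₂ with components (cos φ cos λ, cos φ sin λ, sin φ).
The central angle between the endpoints is δ = arccos(p₁·p₂) ≈ 1.064 rad (61.0°).
Interpolate at f = 1/2 with slerp weights a = sin((1−f)δ)/sin δ ≈ 0.580, b = sin(fδ)/sin δ ≈ 0.580.
p = a·p₁ + b·p₂ ≈ (-0.871, 0.490, 0.018); φ = arcsin(p_z) ≈ 1.04°, λ = atan2(p_y, p_x) ≈ 150.64°.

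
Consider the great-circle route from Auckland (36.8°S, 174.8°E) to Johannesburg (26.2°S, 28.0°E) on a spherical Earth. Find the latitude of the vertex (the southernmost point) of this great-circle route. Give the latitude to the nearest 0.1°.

The great circle lies in the plane with unit normal n̂ = (p₁ × p₂)/|p₁ × p₂|.
Here n̂_z ≈ -0.418; the vertex latitude is φ_max = arccos|n̂_z| ≈ 65.3°.
Check via Clairaut: cos φ_max = |cos φ₁| · sin C = cos(36.8°)·sin(148.5°) ≈ 0.418, again giving ≈ 65.3°.

≈ 65.3°S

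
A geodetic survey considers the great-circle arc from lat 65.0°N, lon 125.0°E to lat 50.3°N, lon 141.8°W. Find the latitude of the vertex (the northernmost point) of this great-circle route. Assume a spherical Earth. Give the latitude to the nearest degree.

The great circle lies in the plane with unit normal n̂ = (p₁ × p₂)/|p₁ × p₂|.
Here n̂_z ≈ +0.369; the vertex latitude is φ_max = arccos|n̂_z| ≈ 68.4°.
Check via Clairaut: cos φ_max = |cos φ₁| · sin C = cos(65.0°)·sin(60.7°) ≈ 0.369, again giving ≈ 68.4°.

≈ 68°N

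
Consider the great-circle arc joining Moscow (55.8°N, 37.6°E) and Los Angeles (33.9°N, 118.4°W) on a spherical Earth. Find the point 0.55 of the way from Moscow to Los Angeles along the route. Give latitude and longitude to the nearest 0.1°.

Write both endpoints as unit vectors p₁, p₂ with components (cos φ cos λ, cos φ sin λ, sin φ).
The central angle between the endpoints is δ = arccos(p₁·p₂) ≈ 1.536 rad (88.0°).
Interpolate at f = 0.55 with slerp weights a = sin((1−f)δ)/sin δ ≈ 0.638, b = sin(fδ)/sin δ ≈ 0.748.
p = a·p₁ + b·p₂ ≈ (-0.011, -0.328, 0.945); φ = arcsin(p_z) ≈ 70.87°, λ = atan2(p_y, p_x) ≈ -91.99°.

≈ 70.9°N, 92.0°W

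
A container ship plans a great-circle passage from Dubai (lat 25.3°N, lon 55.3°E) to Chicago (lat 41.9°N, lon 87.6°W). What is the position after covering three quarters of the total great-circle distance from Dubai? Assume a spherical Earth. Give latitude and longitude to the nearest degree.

≈ lat 61°N, lon 57°W

From cos δ = sin φ₁ sin φ₂ + cos φ₁ cos φ₂ cos Δλ, the central angle is δ ≈ 1.825 rad (104.6°).
Interpolate at f = 3/4 with slerp weights a = sin((1−f)δ)/sin δ ≈ 0.455, b = sin(fδ)/sin δ ≈ 1.012.
p = a·p₁ + b·p₂ ≈ (0.266, -0.414, 0.870); φ = arcsin(p_z) ≈ 60.51°, λ = atan2(p_y, p_x) ≈ -57.32°.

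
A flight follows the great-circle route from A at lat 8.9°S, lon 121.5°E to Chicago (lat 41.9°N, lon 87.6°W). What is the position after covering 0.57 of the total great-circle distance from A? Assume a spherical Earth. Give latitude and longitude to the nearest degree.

≈ lat 52°N, lon 179°W

From cos δ = sin φ₁ sin φ₂ + cos φ₁ cos φ₂ cos Δλ, the central angle is δ ≈ 2.413 rad (138.2°).
Interpolate at f = 0.57 with slerp weights a = sin((1−f)δ)/sin δ ≈ 1.293, b = sin(fδ)/sin δ ≈ 1.473.
p = a·p₁ + b·p₂ ≈ (-0.621, -0.006, 0.783); φ = arcsin(p_z) ≈ 51.58°, λ = atan2(p_y, p_x) ≈ -179.43°.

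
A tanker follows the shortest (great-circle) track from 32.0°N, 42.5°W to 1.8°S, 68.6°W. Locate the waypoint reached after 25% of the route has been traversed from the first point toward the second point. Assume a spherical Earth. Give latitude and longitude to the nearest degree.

Write both endpoints as unit vectors p₁, p₂ with components (cos φ cos λ, cos φ sin λ, sin φ).
The central angle between the endpoints is δ = arccos(p₁·p₂) ≈ 0.731 rad (41.9°).
Interpolate at f = 0.25 with slerp weights a = sin((1−f)δ)/sin δ ≈ 0.781, b = sin(fδ)/sin δ ≈ 0.272.
p = a·p₁ + b·p₂ ≈ (0.587, -0.701, 0.405); φ = arcsin(p_z) ≈ 23.90°, λ = atan2(p_y, p_x) ≈ -50.02°.

≈ 24°N, 50°W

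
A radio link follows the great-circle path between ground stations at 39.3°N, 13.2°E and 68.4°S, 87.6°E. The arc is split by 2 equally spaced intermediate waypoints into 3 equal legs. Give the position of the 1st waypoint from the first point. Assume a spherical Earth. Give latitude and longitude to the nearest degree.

The haversine formula gives a central angle δ ≈ 2.109 rad (120.8°) between the endpoints.
Interpolate at f = 1/3 with slerp weights a = sin((1−f)δ)/sin δ ≈ 1.149, b = sin(fδ)/sin δ ≈ 0.753.
p = a·p₁ + b·p₂ ≈ (0.877, 0.480, 0.028); φ = arcsin(p_z) ≈ 1.58°, λ = atan2(p_y, p_x) ≈ 28.68°.

≈ 2°N, 29°E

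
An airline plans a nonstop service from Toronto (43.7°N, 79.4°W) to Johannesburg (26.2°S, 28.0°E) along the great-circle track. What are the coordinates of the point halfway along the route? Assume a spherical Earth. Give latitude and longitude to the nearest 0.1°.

≈ 14.4°N, 17.4°W

The haversine formula gives a central angle δ ≈ 2.093 rad (119.9°) between the endpoints.
Interpolate at f = 1/2 with slerp weights a = sin((1−f)δ)/sin δ ≈ 0.999, b = sin(fδ)/sin δ ≈ 0.999.
p = a·p₁ + b·p₂ ≈ (0.924, -0.289, 0.249); φ = arcsin(p_z) ≈ 14.43°, λ = atan2(p_y, p_x) ≈ -17.37°.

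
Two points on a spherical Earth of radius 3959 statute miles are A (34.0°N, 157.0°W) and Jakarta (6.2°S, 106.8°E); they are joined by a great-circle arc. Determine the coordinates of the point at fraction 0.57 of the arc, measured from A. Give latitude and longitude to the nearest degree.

Write both endpoints as unit vectors p₁, p₂ with components (cos φ cos λ, cos φ sin λ, sin φ).
The central angle between the endpoints is δ = arccos(p₁·p₂) ≈ 1.721 rad (98.6°).
Interpolate at f = 0.57 with slerp weights a = sin((1−f)δ)/sin δ ≈ 0.682, b = sin(fδ)/sin δ ≈ 0.840.
p = a·p₁ + b·p₂ ≈ (-0.762, 0.579, 0.291); φ = arcsin(p_z) ≈ 16.89°, λ = atan2(p_y, p_x) ≈ 142.77°.

≈ (17°N, 143°E)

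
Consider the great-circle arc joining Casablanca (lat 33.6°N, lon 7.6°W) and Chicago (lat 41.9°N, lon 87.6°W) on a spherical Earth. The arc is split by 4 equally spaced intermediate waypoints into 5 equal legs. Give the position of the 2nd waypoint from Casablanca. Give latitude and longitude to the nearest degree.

≈ lat 44°N, lon 36°W

Convert each endpoint to a unit vector on the sphere (x = cos φ cos λ, y = cos φ sin λ, z = sin φ).
The central angle between the endpoints is δ = arccos(p₁·p₂) ≈ 1.073 rad (61.5°).
Interpolate at f = 2/5 with slerp weights a = sin((1−f)δ)/sin δ ≈ 0.683, b = sin(fδ)/sin δ ≈ 0.474.
p = a·p₁ + b·p₂ ≈ (0.579, -0.428, 0.694); φ = arcsin(p_z) ≈ 43.98°, λ = atan2(p_y, p_x) ≈ -36.45°.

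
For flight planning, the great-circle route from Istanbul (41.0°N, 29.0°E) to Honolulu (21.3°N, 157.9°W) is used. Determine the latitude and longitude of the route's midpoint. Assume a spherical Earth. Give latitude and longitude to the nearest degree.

≈ 79°N, 176°E

From cos δ = sin φ₁ sin φ₂ + cos φ₁ cos φ₂ cos Δλ, the central angle is δ ≈ 2.049 rad (117.4°).
Interpolate at f = 1/2 with slerp weights a = sin((1−f)δ)/sin δ ≈ 0.962, b = sin(fδ)/sin δ ≈ 0.962.
p = a·p₁ + b·p₂ ≈ (-0.195, 0.015, 0.981); φ = arcsin(p_z) ≈ 78.70°, λ = atan2(p_y, p_x) ≈ 175.67°.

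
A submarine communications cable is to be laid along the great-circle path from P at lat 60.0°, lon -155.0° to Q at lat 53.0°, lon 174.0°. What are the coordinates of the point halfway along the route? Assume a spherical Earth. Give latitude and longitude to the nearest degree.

Write both endpoints as unit vectors p₁, p₂ with components (cos φ cos λ, cos φ sin λ, sin φ).
The central angle between the endpoints is δ = arccos(p₁·p₂) ≈ 0.319 rad (18.3°).
Interpolate at f = 1/2 with slerp weights a = sin((1−f)δ)/sin δ ≈ 0.506, b = sin(fδ)/sin δ ≈ 0.506.
p = a·p₁ + b·p₂ ≈ (-0.533, -0.075, 0.843); φ = arcsin(p_z) ≈ 57.46°, λ = atan2(p_y, p_x) ≈ -171.97°.

≈ lat 57°, lon -172°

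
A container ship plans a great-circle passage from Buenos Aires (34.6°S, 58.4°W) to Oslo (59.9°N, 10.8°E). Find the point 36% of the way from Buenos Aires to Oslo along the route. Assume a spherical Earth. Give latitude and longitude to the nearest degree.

Write both endpoints as unit vectors p₁, p₂ with components (cos φ cos λ, cos φ sin λ, sin φ).
The central angle between the endpoints is δ = arccos(p₁·p₂) ≈ 1.923 rad (110.2°).
Interpolate at f = 0.36 with slerp weights a = sin((1−f)δ)/sin δ ≈ 1.004, b = sin(fδ)/sin δ ≈ 0.680.
p = a·p₁ + b·p₂ ≈ (0.768, -0.640, 0.018); φ = arcsin(p_z) ≈ 1.03°, λ = atan2(p_y, p_x) ≈ -39.81°.

≈ (1°N, 40°W)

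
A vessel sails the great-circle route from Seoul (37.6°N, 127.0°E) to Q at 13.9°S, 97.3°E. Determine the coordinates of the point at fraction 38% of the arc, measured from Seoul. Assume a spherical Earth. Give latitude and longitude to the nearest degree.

From cos δ = sin φ₁ sin φ₂ + cos φ₁ cos φ₂ cos Δλ, the central angle is δ ≈ 1.022 rad (58.6°).
Interpolate at f = 0.38 with slerp weights a = sin((1−f)δ)/sin δ ≈ 0.694, b = sin(fδ)/sin δ ≈ 0.444.
p = a·p₁ + b·p₂ ≈ (-0.386, 0.867, 0.317); φ = arcsin(p_z) ≈ 18.47°, λ = atan2(p_y, p_x) ≈ 113.99°.

≈ 18°N, 114°E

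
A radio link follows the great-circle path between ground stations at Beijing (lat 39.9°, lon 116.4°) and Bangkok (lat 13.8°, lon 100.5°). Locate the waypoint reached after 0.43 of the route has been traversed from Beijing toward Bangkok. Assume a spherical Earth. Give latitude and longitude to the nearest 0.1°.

Convert each endpoint to a unit vector on the sphere (x = cos φ cos λ, y = cos φ sin λ, z = sin φ).
The central angle between the endpoints is δ = arccos(p₁·p₂) ≈ 0.517 rad (29.6°).
Interpolate at f = 0.43 with slerp weights a = sin((1−f)δ)/sin δ ≈ 0.588, b = sin(fδ)/sin δ ≈ 0.446.
p = a·p₁ + b·p₂ ≈ (-0.279, 0.830, 0.483); φ = arcsin(p_z) ≈ 28.90°, λ = atan2(p_y, p_x) ≈ 108.61°.

≈ lat 28.9°, lon 108.6°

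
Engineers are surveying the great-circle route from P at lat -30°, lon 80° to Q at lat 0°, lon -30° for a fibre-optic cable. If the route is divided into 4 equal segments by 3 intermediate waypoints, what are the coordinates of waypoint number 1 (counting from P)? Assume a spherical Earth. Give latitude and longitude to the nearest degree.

From cos δ = sin φ₁ sin φ₂ + cos φ₁ cos φ₂ cos Δλ, the central angle is δ ≈ 1.872 rad (107.2°).
Interpolate at f = 1/4 with slerp weights a = sin((1−f)δ)/sin δ ≈ 1.032, b = sin(fδ)/sin δ ≈ 0.472.
p = a·p₁ + b·p₂ ≈ (0.564, 0.644, -0.516); φ = arcsin(p_z) ≈ -31.08°, λ = atan2(p_y, p_x) ≈ 48.80°.

≈ lat -31°, lon 49°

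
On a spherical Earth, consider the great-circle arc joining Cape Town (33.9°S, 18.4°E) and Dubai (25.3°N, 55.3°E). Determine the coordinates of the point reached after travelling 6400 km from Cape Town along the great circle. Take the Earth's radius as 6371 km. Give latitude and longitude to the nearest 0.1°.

Write both endpoints as unit vectors p₁, p₂ with components (cos φ cos λ, cos φ sin λ, sin φ).
The central angle between the endpoints is δ = arccos(p₁·p₂) ≈ 1.201 rad (68.8°). The total great-circle distance is δ·R ≈ 1.201 × 6371 ≈ 7650 km, so the target fraction is f = 6400/7650 ≈ 0.837.
Interpolate at f ≈ 0.837 with slerp weights a = sin((1−f)δ)/sin δ ≈ 0.209, b = sin(fδ)/sin δ ≈ 0.905.
p = a·p₁ + b·p₂ ≈ (0.631, 0.728, 0.270); φ = arcsin(p_z) ≈ 15.68°, λ = atan2(p_y, p_x) ≈ 49.09°.

≈ 15.7°N, 49.1°E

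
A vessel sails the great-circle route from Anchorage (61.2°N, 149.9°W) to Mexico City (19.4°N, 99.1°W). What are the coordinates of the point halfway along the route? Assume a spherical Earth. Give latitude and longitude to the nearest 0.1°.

Write both endpoints as unit vectors p₁, p₂ with components (cos φ cos λ, cos φ sin λ, sin φ).
The central angle between the endpoints is δ = arccos(p₁·p₂) ≈ 0.954 rad (54.7°).
Interpolate at f = 1/2 with slerp weights a = sin((1−f)δ)/sin δ ≈ 0.563, b = sin(fδ)/sin δ ≈ 0.563.
p = a·p₁ + b·p₂ ≈ (-0.319, -0.660, 0.680); φ = arcsin(p_z) ≈ 42.86°, λ = atan2(p_y, p_x) ≈ -115.76°.

≈ 42.9°N, 115.8°W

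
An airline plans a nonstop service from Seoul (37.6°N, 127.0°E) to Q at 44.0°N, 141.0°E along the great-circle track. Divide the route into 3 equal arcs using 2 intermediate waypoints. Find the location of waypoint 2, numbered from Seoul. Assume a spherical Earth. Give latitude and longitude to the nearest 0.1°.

Write both endpoints as unit vectors p₁, p₂ with components (cos φ cos λ, cos φ sin λ, sin φ).
The central angle between the endpoints is δ = arccos(p₁·p₂) ≈ 0.216 rad (12.4°).
Interpolate at f = 2/3 with slerp weights a = sin((1−f)δ)/sin δ ≈ 0.336, b = sin(fδ)/sin δ ≈ 0.670.
p = a·p₁ + b·p₂ ≈ (-0.534, 0.515, 0.670); φ = arcsin(p_z) ≈ 42.06°, λ = atan2(p_y, p_x) ≈ 136.03°.

≈ 42.1°N, 136.0°E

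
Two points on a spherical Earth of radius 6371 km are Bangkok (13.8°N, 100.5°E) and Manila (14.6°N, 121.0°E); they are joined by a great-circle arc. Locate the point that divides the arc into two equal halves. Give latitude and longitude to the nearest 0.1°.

≈ (14.4°N, 110.7°E)

Write both endpoints as unit vectors p₁, p₂ with components (cos φ cos λ, cos φ sin λ, sin φ).
The central angle between the endpoints is δ = arccos(p₁·p₂) ≈ 0.347 rad (19.9°).
Interpolate at f = 1/2 with slerp weights a = sin((1−f)δ)/sin δ ≈ 0.508, b = sin(fδ)/sin δ ≈ 0.508.
p = a·p₁ + b·p₂ ≈ (-0.343, 0.906, 0.249); φ = arcsin(p_z) ≈ 14.42°, λ = atan2(p_y, p_x) ≈ 110.73°.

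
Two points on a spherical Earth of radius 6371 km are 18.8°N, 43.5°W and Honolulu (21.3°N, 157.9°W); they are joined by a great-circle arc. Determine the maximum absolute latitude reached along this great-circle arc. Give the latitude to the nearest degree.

≈ 34°N

The great circle lies in the plane with unit normal n̂ = (p₁ × p₂)/|p₁ × p₂|.
Here n̂_z ≈ -0.829; the vertex latitude is φ_max = arccos|n̂_z| ≈ 34.0°.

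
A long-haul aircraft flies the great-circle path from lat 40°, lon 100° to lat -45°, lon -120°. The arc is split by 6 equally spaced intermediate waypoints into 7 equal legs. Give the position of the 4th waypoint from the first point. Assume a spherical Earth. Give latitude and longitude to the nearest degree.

Convert each endpoint to a unit vector on the sphere (x = cos φ cos λ, y = cos φ sin λ, z = sin φ).
The central angle between the endpoints is δ = arccos(p₁·p₂) ≈ 2.625 rad (150.4°).
Interpolate at f = 4/7 with slerp weights a = sin((1−f)δ)/sin δ ≈ 1.826, b = sin(fδ)/sin δ ≈ 2.019.
p = a·p₁ + b·p₂ ≈ (-0.957, 0.141, -0.254); φ = arcsin(p_z) ≈ -14.70°, λ = atan2(p_y, p_x) ≈ 171.60°.

≈ lat -15°, lon 172°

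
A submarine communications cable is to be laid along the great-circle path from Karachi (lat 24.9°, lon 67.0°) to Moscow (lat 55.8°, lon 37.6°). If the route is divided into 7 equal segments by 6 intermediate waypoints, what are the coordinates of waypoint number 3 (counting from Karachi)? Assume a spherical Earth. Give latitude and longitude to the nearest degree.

Convert each endpoint to a unit vector on the sphere (x = cos φ cos λ, y = cos φ sin λ, z = sin φ).
The central angle between the endpoints is δ = arccos(p₁·p₂) ≈ 0.656 rad (37.6°).
Interpolate at f = 3/7 with slerp weights a = sin((1−f)δ)/sin δ ≈ 0.600, b = sin(fδ)/sin δ ≈ 0.455.
p = a·p₁ + b·p₂ ≈ (0.415, 0.657, 0.629); φ = arcsin(p_z) ≈ 38.97°, λ = atan2(p_y, p_x) ≈ 57.71°.

≈ lat 39°, lon 58°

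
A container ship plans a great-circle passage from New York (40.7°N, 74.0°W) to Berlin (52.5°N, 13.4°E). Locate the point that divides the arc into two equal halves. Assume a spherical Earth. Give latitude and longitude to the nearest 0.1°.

≈ (55.5°N, 36.3°W)

The haversine formula gives a central angle δ ≈ 1.002 rad (57.4°) between the endpoints.
Interpolate at f = 1/2 with slerp weights a = sin((1−f)δ)/sin δ ≈ 0.570, b = sin(fδ)/sin δ ≈ 0.570.
p = a·p₁ + b·p₂ ≈ (0.457, -0.335, 0.824); φ = arcsin(p_z) ≈ 55.50°, λ = atan2(p_y, p_x) ≈ -36.26°.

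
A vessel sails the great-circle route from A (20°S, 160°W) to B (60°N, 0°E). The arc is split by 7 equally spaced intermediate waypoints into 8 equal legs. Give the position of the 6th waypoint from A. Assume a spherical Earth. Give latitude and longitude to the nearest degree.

Convert each endpoint to a unit vector on the sphere (x = cos φ cos λ, y = cos φ sin λ, z = sin φ).
The central angle between the endpoints is δ = arccos(p₁·p₂) ≈ 2.400 rad (137.5°).
Interpolate at f = 6/8 with slerp weights a = sin((1−f)δ)/sin δ ≈ 0.837, b = sin(fδ)/sin δ ≈ 1.442.
p = a·p₁ + b·p₂ ≈ (-0.017, -0.269, 0.963); φ = arcsin(p_z) ≈ 74.37°, λ = atan2(p_y, p_x) ≈ -93.72°.

≈ (74°N, 94°W)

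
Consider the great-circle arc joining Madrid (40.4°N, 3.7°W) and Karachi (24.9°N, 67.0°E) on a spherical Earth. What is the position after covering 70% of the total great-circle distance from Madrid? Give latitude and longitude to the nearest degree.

≈ 34°N, 49°E

Convert each endpoint to a unit vector on the sphere (x = cos φ cos λ, y = cos φ sin λ, z = sin φ).
The central angle between the endpoints is δ = arccos(p₁·p₂) ≈ 1.046 rad (59.9°).
Interpolate at f = 0.70 with slerp weights a = sin((1−f)δ)/sin δ ≈ 0.357, b = sin(fδ)/sin δ ≈ 0.772.
p = a·p₁ + b·p₂ ≈ (0.545, 0.627, 0.556); φ = arcsin(p_z) ≈ 33.81°, λ = atan2(p_y, p_x) ≈ 49.03°.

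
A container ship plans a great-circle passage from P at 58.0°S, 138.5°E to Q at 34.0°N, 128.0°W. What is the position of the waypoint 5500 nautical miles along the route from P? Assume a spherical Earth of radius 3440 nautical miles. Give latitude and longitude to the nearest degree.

≈ 10°N, 145°W

Write both endpoints as unit vectors p₁, p₂ with components (cos φ cos λ, cos φ sin λ, sin φ).
The central angle between the endpoints is δ = arccos(p₁·p₂) ≈ 2.096 rad (120.1°). The total great-circle distance is δ·R ≈ 2.096 × 3440 ≈ 7209 nmi, so the target fraction is f = 5500/7209 ≈ 0.763.
Interpolate at f ≈ 0.763 with slerp weights a = sin((1−f)δ)/sin δ ≈ 0.551, b = sin(fδ)/sin δ ≈ 1.155.
p = a·p₁ + b·p₂ ≈ (-0.808, -0.561, 0.179); φ = arcsin(p_z) ≈ 10.30°, λ = atan2(p_y, p_x) ≈ -145.22°.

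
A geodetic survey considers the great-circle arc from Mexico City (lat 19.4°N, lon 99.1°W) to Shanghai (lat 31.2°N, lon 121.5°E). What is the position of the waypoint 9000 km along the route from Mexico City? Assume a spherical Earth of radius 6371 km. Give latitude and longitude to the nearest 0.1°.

Convert each endpoint to a unit vector on the sphere (x = cos φ cos λ, y = cos φ sin λ, z = sin φ).
The central angle between the endpoints is δ = arccos(p₁·p₂) ≈ 2.027 rad (116.1°). The total great-circle distance is δ·R ≈ 2.027 × 6371 ≈ 12914 km, so the target fraction is f = 9000/12914 ≈ 0.697.
Interpolate at f ≈ 0.697 with slerp weights a = sin((1−f)δ)/sin δ ≈ 0.642, b = sin(fδ)/sin δ ≈ 1.100.
p = a·p₁ + b·p₂ ≈ (-0.587, 0.204, 0.783); φ = arcsin(p_z) ≈ 51.54°, λ = atan2(p_y, p_x) ≈ 160.82°.

≈ lat 51.5°N, lon 160.8°E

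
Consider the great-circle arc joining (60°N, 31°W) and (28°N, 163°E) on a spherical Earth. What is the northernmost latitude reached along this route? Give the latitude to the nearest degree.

The great circle lies in the plane with unit normal n̂ = (p₁ × p₂)/|p₁ × p₂|.
Here n̂_z ≈ -0.107; the vertex latitude is φ_max = arccos|n̂_z| ≈ 83.9°.
Check via Clairaut: cos φ_max = |cos φ₁| · sin C = cos(60.0°)·sin(12.3°) ≈ 0.107, again giving ≈ 83.9°.

≈ 84°N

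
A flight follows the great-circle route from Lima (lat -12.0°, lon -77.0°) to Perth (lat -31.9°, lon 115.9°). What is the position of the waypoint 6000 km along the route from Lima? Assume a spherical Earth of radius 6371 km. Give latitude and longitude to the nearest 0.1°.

Convert each endpoint to a unit vector on the sphere (x = cos φ cos λ, y = cos φ sin λ, z = sin φ).
The central angle between the endpoints is δ = arccos(p₁·p₂) ≈ 2.346 rad (134.4°). The total great-circle distance is δ·R ≈ 2.346 × 6371 ≈ 14944 km, so the target fraction is f = 6000/14944 ≈ 0.401.
Interpolate at f ≈ 0.401 with slerp weights a = sin((1−f)δ)/sin δ ≈ 1.380, b = sin(fδ)/sin δ ≈ 1.132.
p = a·p₁ + b·p₂ ≈ (-0.116, -0.451, -0.885); φ = arcsin(p_z) ≈ -62.24°, λ = atan2(p_y, p_x) ≈ -104.42°.

≈ lat -62.2°, lon -104.4°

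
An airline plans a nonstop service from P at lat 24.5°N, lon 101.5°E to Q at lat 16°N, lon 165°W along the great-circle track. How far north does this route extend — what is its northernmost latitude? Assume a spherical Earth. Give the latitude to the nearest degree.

≈ 29°N

The great circle lies in the plane with unit normal n̂ = (p₁ × p₂)/|p₁ × p₂|.
Here n̂_z ≈ +0.875; the vertex latitude is φ_max = arccos|n̂_z| ≈ 29.0°.
Check via Clairaut: cos φ_max = |cos φ₁| · sin C = cos(24.5°)·sin(74.0°) ≈ 0.875, again giving ≈ 29.0°.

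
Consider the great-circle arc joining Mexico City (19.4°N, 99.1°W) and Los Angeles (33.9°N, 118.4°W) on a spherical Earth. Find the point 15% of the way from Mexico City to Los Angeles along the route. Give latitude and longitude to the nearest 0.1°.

≈ (21.7°N, 101.7°W)

From cos δ = sin φ₁ sin φ₂ + cos φ₁ cos φ₂ cos Δλ, the central angle is δ ≈ 0.392 rad (22.5°).
Interpolate at f = 0.15 with slerp weights a = sin((1−f)δ)/sin δ ≈ 0.856, b = sin(fδ)/sin δ ≈ 0.154.
p = a·p₁ + b·p₂ ≈ (-0.188, -0.910, 0.370); φ = arcsin(p_z) ≈ 21.73°, λ = atan2(p_y, p_x) ≈ -101.70°.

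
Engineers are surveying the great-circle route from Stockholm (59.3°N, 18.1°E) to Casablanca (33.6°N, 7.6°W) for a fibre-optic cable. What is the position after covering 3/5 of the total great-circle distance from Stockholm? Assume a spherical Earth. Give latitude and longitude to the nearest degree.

≈ (44°N, 0°E)

Write both endpoints as unit vectors p₁, p₂ with components (cos φ cos λ, cos φ sin λ, sin φ).
The central angle between the endpoints is δ = arccos(p₁·p₂) ≈ 0.537 rad (30.8°).
Interpolate at f = 3/5 with slerp weights a = sin((1−f)δ)/sin δ ≈ 0.417, b = sin(fδ)/sin δ ≈ 0.619.
p = a·p₁ + b·p₂ ≈ (0.713, -0.002, 0.701); φ = arcsin(p_z) ≈ 44.50°, λ = atan2(p_y, p_x) ≈ -0.17°.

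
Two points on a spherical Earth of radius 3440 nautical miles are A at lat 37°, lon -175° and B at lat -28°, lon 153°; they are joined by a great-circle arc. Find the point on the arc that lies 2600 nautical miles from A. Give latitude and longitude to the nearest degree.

≈ lat -2°, lon 165°

Convert each endpoint to a unit vector on the sphere (x = cos φ cos λ, y = cos φ sin λ, z = sin φ).
The central angle between the endpoints is δ = arccos(p₁·p₂) ≈ 1.250 rad (71.6°). The total great-circle distance is δ·R ≈ 1.250 × 3440 ≈ 4299 nmi, so the target fraction is f = 2600/4299 ≈ 0.605.
Interpolate at f ≈ 0.605 with slerp weights a = sin((1−f)δ)/sin δ ≈ 0.500, b = sin(fδ)/sin δ ≈ 0.723.
p = a·p₁ + b·p₂ ≈ (-0.966, 0.255, -0.039); φ = arcsin(p_z) ≈ -2.21°, λ = atan2(p_y, p_x) ≈ 165.22°.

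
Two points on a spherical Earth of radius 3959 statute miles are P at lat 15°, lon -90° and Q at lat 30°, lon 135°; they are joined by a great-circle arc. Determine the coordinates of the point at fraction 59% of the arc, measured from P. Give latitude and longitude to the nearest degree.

≈ lat 48°, lon -166°

Convert each endpoint to a unit vector on the sphere (x = cos φ cos λ, y = cos φ sin λ, z = sin φ).
The central angle between the endpoints is δ = arccos(p₁·p₂) ≈ 2.051 rad (117.5°).
Interpolate at f = 0.59 with slerp weights a = sin((1−f)δ)/sin δ ≈ 0.840, b = sin(fδ)/sin δ ≈ 1.055.
p = a·p₁ + b·p₂ ≈ (-0.646, -0.166, 0.745); φ = arcsin(p_z) ≈ 48.16°, λ = atan2(p_y, p_x) ≈ -165.62°.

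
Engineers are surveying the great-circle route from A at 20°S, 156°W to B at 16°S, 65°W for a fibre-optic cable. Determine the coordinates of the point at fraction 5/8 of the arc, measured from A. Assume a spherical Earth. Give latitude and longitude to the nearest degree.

From cos δ = sin φ₁ sin φ₂ + cos φ₁ cos φ₂ cos Δλ, the central angle is δ ≈ 1.492 rad (85.5°).
Interpolate at f = 5/8 with slerp weights a = sin((1−f)δ)/sin δ ≈ 0.532, b = sin(fδ)/sin δ ≈ 0.806.
p = a·p₁ + b·p₂ ≈ (-0.130, -0.905, -0.404); φ = arcsin(p_z) ≈ -23.84°, λ = atan2(p_y, p_x) ≈ -98.16°.

≈ 24°S, 98°W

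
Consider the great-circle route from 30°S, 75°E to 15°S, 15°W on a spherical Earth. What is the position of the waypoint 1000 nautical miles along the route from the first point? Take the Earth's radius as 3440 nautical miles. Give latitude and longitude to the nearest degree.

The haversine formula gives a central angle δ ≈ 1.441 rad (82.6°) between the endpoints. The total great-circle distance is δ·R ≈ 1.441 × 3440 ≈ 4957 nmi, so the target fraction is f = 1000/4957 ≈ 0.202.
Interpolate at f ≈ 0.202 with slerp weights a = sin((1−f)δ)/sin δ ≈ 0.921, b = sin(fδ)/sin δ ≈ 0.289.
p = a·p₁ + b·p₂ ≈ (0.476, 0.698, -0.535); φ = arcsin(p_z) ≈ -32.35°, λ = atan2(p_y, p_x) ≈ 55.70°.

≈ 32°S, 56°E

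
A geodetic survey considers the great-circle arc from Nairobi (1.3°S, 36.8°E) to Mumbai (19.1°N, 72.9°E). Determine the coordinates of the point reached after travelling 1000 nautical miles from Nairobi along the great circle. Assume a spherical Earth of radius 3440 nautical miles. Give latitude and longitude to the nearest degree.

Convert each endpoint to a unit vector on the sphere (x = cos φ cos λ, y = cos φ sin λ, z = sin φ).
The central angle between the endpoints is δ = arccos(p₁·p₂) ≈ 0.714 rad (40.9°). The total great-circle distance is δ·R ≈ 0.714 × 3440 ≈ 2455 nmi, so the target fraction is f = 1000/2455 ≈ 0.407.
Interpolate at f ≈ 0.407 with slerp weights a = sin((1−f)δ)/sin δ ≈ 0.627, b = sin(fδ)/sin δ ≈ 0.438.
p = a·p₁ + b·p₂ ≈ (0.624, 0.771, 0.129); φ = arcsin(p_z) ≈ 7.41°, λ = atan2(p_y, p_x) ≈ 51.03°.

≈ (7°N, 51°E)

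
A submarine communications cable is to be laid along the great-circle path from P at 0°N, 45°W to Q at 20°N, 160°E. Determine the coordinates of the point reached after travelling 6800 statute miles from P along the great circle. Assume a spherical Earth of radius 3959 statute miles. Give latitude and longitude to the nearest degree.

≈ 40°N, 146°W

Write both endpoints as unit vectors p₁, p₂ with components (cos φ cos λ, cos φ sin λ, sin φ).
The central angle between the endpoints is δ = arccos(p₁·p₂) ≈ 2.590 rad (148.4°). The total great-circle distance is δ·R ≈ 2.590 × 3959 ≈ 10254 mi, so the target fraction is f = 6800/10254 ≈ 0.663.
Interpolate at f ≈ 0.663 with slerp weights a = sin((1−f)δ)/sin δ ≈ 1.461, b = sin(fδ)/sin δ ≈ 1.887.
p = a·p₁ + b·p₂ ≈ (-0.633, -0.427, 0.646); φ = arcsin(p_z) ≈ 40.21°, λ = atan2(p_y, p_x) ≈ -146.04°.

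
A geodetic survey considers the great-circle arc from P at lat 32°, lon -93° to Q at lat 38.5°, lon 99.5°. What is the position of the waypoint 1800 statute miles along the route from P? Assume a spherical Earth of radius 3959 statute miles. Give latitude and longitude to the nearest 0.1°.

≈ lat 57.4°, lon -101.4°

Convert each endpoint to a unit vector on the sphere (x = cos φ cos λ, y = cos φ sin λ, z = sin φ).
The central angle between the endpoints is δ = arccos(p₁·p₂) ≈ 1.894 rad (108.5°). The total great-circle distance is δ·R ≈ 1.894 × 3959 ≈ 7500 mi, so the target fraction is f = 1800/7500 ≈ 0.240.
Interpolate at f ≈ 0.240 with slerp weights a = sin((1−f)δ)/sin δ ≈ 1.046, b = sin(fδ)/sin δ ≈ 0.463.
p = a·p₁ + b·p₂ ≈ (-0.106, -0.528, 0.843); φ = arcsin(p_z) ≈ 57.41°, λ = atan2(p_y, p_x) ≈ -101.38°.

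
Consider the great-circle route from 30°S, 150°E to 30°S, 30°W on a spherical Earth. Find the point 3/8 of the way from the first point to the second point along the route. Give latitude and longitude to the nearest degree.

≈ 75°S, 150°E

Convert each endpoint to a unit vector on the sphere (x = cos φ cos λ, y = cos φ sin λ, z = sin φ).
The central angle between the endpoints is δ = arccos(p₁·p₂) ≈ 2.094 rad (120.0°).
Interpolate at f = 3/8 with slerp weights a = sin((1−f)δ)/sin δ ≈ 1.115, b = sin(fδ)/sin δ ≈ 0.816.
p = a·p₁ + b·p₂ ≈ (-0.224, 0.129, -0.966); φ = arcsin(p_z) ≈ -75.00°, λ = atan2(p_y, p_x) ≈ 150.00°.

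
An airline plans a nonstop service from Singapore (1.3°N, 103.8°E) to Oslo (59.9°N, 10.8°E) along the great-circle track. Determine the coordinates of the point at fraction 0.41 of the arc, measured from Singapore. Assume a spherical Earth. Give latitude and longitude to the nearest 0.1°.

Write both endpoints as unit vectors p₁, p₂ with components (cos φ cos λ, cos φ sin λ, sin φ).
The central angle between the endpoints is δ = arccos(p₁·p₂) ≈ 1.577 rad (90.4°).
Interpolate at f = 0.41 with slerp weights a = sin((1−f)δ)/sin δ ≈ 0.802, b = sin(fδ)/sin δ ≈ 0.603.
p = a·p₁ + b·p₂ ≈ (0.106, 0.835, 0.540); φ = arcsin(p_z) ≈ 32.65°, λ = atan2(p_y, p_x) ≈ 82.80°.

≈ (32.7°N, 82.8°E)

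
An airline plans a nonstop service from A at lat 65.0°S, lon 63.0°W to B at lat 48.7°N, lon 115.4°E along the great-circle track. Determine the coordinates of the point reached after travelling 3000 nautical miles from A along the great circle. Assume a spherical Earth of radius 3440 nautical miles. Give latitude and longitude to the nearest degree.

≈ lat 65°S, lon 110°E

From cos δ = sin φ₁ sin φ₂ + cos φ₁ cos φ₂ cos Δλ, the central angle is δ ≈ 2.857 rad (163.7°). The total great-circle distance is δ·R ≈ 2.857 × 3440 ≈ 9827 nmi, so the target fraction is f = 3000/9827 ≈ 0.305.
Interpolate at f ≈ 0.305 with slerp weights a = sin((1−f)δ)/sin δ ≈ 3.258, b = sin(fδ)/sin δ ≈ 2.724.
p = a·p₁ + b·p₂ ≈ (-0.146, 0.398, -0.906); φ = arcsin(p_z) ≈ -64.94°, λ = atan2(p_y, p_x) ≈ 110.19°.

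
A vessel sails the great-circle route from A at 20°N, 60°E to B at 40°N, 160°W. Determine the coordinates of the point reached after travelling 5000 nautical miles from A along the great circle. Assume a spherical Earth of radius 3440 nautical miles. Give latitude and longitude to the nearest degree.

Write both endpoints as unit vectors p₁, p₂ with components (cos φ cos λ, cos φ sin λ, sin φ).
The central angle between the endpoints is δ = arccos(p₁·p₂) ≈ 1.909 rad (109.4°). The total great-circle distance is δ·R ≈ 1.909 × 3440 ≈ 6566 nmi, so the target fraction is f = 5000/6566 ≈ 0.761.
Interpolate at f ≈ 0.761 with slerp weights a = sin((1−f)δ)/sin δ ≈ 0.466, b = sin(fδ)/sin δ ≈ 1.053.
p = a·p₁ + b·p₂ ≈ (-0.539, 0.104, 0.836); φ = arcsin(p_z) ≈ 56.73°, λ = atan2(p_y, p_x) ≈ 169.13°.

≈ 57°N, 169°E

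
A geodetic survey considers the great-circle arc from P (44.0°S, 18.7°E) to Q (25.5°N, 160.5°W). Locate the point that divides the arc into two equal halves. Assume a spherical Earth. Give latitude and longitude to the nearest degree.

≈ (55°S, 157°W)

Write both endpoints as unit vectors p₁, p₂ with components (cos φ cos λ, cos φ sin λ, sin φ).
The central angle between the endpoints is δ = arccos(p₁·p₂) ≈ 2.819 rad (161.5°).
Interpolate at f = 1/2 with slerp weights a = sin((1−f)δ)/sin δ ≈ 3.109, b = sin(fδ)/sin δ ≈ 3.109.
p = a·p₁ + b·p₂ ≈ (-0.527, -0.220, -0.821); φ = arcsin(p_z) ≈ -55.20°, λ = atan2(p_y, p_x) ≈ -157.36°.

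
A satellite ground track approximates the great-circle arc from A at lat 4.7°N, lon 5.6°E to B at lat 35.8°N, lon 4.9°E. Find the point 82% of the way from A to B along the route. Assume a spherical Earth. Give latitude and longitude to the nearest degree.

Convert each endpoint to a unit vector on the sphere (x = cos φ cos λ, y = cos φ sin λ, z = sin φ).
The central angle between the endpoints is δ = arccos(p₁·p₂) ≈ 0.543 rad (31.1°).
Interpolate at f = 0.82 with slerp weights a = sin((1−f)δ)/sin δ ≈ 0.189, b = sin(fδ)/sin δ ≈ 0.834.
p = a·p₁ + b·p₂ ≈ (0.861, 0.076, 0.503); φ = arcsin(p_z) ≈ 30.20°, λ = atan2(p_y, p_x) ≈ 5.05°.

≈ lat 30°N, lon 5°E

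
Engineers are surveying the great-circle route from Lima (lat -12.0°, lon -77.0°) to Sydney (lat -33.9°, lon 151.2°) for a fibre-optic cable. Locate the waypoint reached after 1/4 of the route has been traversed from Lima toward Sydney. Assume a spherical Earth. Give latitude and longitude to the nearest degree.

≈ lat -32°, lon -100°

Write both endpoints as unit vectors p₁, p₂ with components (cos φ cos λ, cos φ sin λ, sin φ).
The central angle between the endpoints is δ = arccos(p₁·p₂) ≈ 2.010 rad (115.2°).
Interpolate at f = 1/4 with slerp weights a = sin((1−f)δ)/sin δ ≈ 1.103, b = sin(fδ)/sin δ ≈ 0.532.
p = a·p₁ + b·p₂ ≈ (-0.144, -0.838, -0.526); φ = arcsin(p_z) ≈ -31.74°, λ = atan2(p_y, p_x) ≈ -99.78°.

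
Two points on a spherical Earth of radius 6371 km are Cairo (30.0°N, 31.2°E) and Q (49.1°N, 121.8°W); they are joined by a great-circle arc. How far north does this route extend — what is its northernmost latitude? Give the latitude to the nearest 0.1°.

The great circle lies in the plane with unit normal n̂ = (p₁ × p₂)/|p₁ × p₂|.
Here n̂_z ≈ -0.260; the vertex latitude is φ_max = arccos|n̂_z| ≈ 75.0°.
Check via Clairaut: cos φ_max = |cos φ₁| · sin C = cos(30.0°)·sin(17.4°) ≈ 0.260, again giving ≈ 75.0°.

≈ 75.0°N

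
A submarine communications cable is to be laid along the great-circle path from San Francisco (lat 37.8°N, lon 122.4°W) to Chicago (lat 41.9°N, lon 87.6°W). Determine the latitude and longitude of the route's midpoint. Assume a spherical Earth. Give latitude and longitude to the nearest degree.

Write both endpoints as unit vectors p₁, p₂ with components (cos φ cos λ, cos φ sin λ, sin φ).
The central angle between the endpoints is δ = arccos(p₁·p₂) ≈ 0.468 rad (26.8°).
Interpolate at f = 1/2 with slerp weights a = sin((1−f)δ)/sin δ ≈ 0.514, b = sin(fδ)/sin δ ≈ 0.514.
p = a·p₁ + b·p₂ ≈ (-0.202, -0.725, 0.658); φ = arcsin(p_z) ≈ 41.17°, λ = atan2(p_y, p_x) ≈ -105.54°.

≈ lat 41°N, lon 106°W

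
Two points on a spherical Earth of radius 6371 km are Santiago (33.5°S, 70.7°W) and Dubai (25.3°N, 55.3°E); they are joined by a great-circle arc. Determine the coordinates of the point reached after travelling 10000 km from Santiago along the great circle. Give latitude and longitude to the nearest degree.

≈ 4°N, 17°E

Convert each endpoint to a unit vector on the sphere (x = cos φ cos λ, y = cos φ sin λ, z = sin φ).
The central angle between the endpoints is δ = arccos(p₁·p₂) ≈ 2.317 rad (132.8°). The total great-circle distance is δ·R ≈ 2.317 × 6371 ≈ 14763 km, so the target fraction is f = 10000/14763 ≈ 0.677.
Interpolate at f ≈ 0.677 with slerp weights a = sin((1−f)δ)/sin δ ≈ 0.926, b = sin(fδ)/sin δ ≈ 1.362.
p = a·p₁ + b·p₂ ≈ (0.956, 0.284, 0.071); φ = arcsin(p_z) ≈ 4.07°, λ = atan2(p_y, p_x) ≈ 16.52°.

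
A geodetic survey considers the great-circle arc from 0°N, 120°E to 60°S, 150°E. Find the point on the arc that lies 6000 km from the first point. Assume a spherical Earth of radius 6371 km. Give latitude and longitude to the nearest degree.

≈ 51°S, 141°E

The haversine formula gives a central angle δ ≈ 1.123 rad (64.3°) between the endpoints. The total great-circle distance is δ·R ≈ 1.123 × 6371 ≈ 7154 km, so the target fraction is f = 6000/7154 ≈ 0.839.
Interpolate at f ≈ 0.839 with slerp weights a = sin((1−f)δ)/sin δ ≈ 0.200, b = sin(fδ)/sin δ ≈ 0.897.
p = a·p₁ + b·p₂ ≈ (-0.488, 0.397, -0.777); φ = arcsin(p_z) ≈ -50.98°, λ = atan2(p_y, p_x) ≈ 140.87°.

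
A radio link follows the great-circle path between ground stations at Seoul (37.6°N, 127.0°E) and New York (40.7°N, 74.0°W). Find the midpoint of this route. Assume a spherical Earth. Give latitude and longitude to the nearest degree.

≈ 77°N, 160°W

The haversine formula gives a central angle δ ≈ 1.734 rad (99.4°) between the endpoints.
Interpolate at f = 1/2 with slerp weights a = sin((1−f)δ)/sin δ ≈ 0.773, b = sin(fδ)/sin δ ≈ 0.773.
p = a·p₁ + b·p₂ ≈ (-0.207, -0.074, 0.976); φ = arcsin(p_z) ≈ 77.30°, λ = atan2(p_y, p_x) ≈ -160.28°.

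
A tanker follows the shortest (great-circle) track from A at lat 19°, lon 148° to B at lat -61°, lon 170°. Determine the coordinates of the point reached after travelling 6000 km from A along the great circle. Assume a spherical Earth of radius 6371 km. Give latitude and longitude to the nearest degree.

Convert each endpoint to a unit vector on the sphere (x = cos φ cos λ, y = cos φ sin λ, z = sin φ).
The central angle between the endpoints is δ = arccos(p₁·p₂) ≈ 1.430 rad (81.9°). The total great-circle distance is δ·R ≈ 1.430 × 6371 ≈ 9111 km, so the target fraction is f = 6000/9111 ≈ 0.659.
Interpolate at f ≈ 0.659 with slerp weights a = sin((1−f)δ)/sin δ ≈ 0.474, b = sin(fδ)/sin δ ≈ 0.817.
p = a·p₁ + b·p₂ ≈ (-0.770, 0.306, -0.560); φ = arcsin(p_z) ≈ -34.06°, λ = atan2(p_y, p_x) ≈ 158.31°.

≈ lat -34°, lon 158°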